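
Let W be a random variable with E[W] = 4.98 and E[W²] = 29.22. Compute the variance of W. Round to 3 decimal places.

4.420

var(W) = 29.22 − (4.98)² = 4.4196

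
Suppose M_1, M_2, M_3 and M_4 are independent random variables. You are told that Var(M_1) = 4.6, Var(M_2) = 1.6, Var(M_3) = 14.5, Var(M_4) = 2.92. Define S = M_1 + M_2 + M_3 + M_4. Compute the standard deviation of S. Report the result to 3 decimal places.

4.860

By independence, Var(S) = (1)²Var(M_1) + (1)²Var(M_2) + (1)²Var(M_3) + (1)²Var(M_4)
= (1)²·4.6 + (1)²·1.6 + (1)²·14.5 + (1)²·2.92 = 23.62
SD(S) = √23.62 ≈ 4.860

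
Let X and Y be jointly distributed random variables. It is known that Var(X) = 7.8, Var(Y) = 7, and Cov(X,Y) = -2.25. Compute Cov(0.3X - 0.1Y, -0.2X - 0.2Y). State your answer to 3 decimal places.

-0.238

Cov(0.3X - 0.1Y, -0.2X - 0.2Y) = (0.3)(-0.2)Var(X) + (-0.1)(-0.2)Var(Y) + [(0.3)(-0.2) + (-0.1)(-0.2)]Cov(X,Y)
= -0.06·7.8 + 0.02·7 + -0.04·-2.25 = -0.238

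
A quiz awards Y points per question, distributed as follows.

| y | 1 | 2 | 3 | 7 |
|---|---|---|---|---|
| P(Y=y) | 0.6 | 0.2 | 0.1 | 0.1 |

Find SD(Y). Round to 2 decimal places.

E[Y] = (1)(0.6) + (2)(0.2) + (3)(0.1) + (7)(0.1) = 2
E[Y²] = (1)²(0.6) + (2)²(0.2) + (3)²(0.1) + (7)²(0.1) = 7.2
var(Y) = E[Y²] − (E[Y])² = 7.2 − (2)² = 3.2
SD(Y) = √3.2 ≈ 1.79

1.79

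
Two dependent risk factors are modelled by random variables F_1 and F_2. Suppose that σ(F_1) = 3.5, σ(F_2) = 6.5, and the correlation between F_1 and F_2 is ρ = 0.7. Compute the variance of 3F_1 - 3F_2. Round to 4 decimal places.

203.8500

Var(F_1) = (3.5)² = 12.25;  Var(F_2) = (6.5)² = 42.25
Cov(F_1,F_2) = ρ·σ(F_1)·σ(F_2) = 0.7·3.5·6.5 = 15.925
Var(3F_1 - 3F_2) = (3)²·Var(F_1) + (-3)²·Var(F_2) + 2·(3)·(-3)·Cov(F_1,F_2)
= 9·12.25 + 9·42.25 + -18·15.925 = 203.85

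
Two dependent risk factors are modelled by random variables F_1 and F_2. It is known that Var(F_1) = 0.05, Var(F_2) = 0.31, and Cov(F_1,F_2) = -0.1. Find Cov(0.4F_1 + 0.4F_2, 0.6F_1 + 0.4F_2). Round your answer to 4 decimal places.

0.0216

Cov(0.4F_1 + 0.4F_2, 0.6F_1 + 0.4F_2) = (0.4)(0.6)Var(F_1) + (0.4)(0.4)Var(F_2) + [(0.4)(0.4) + (0.4)(0.6)]Cov(F_1,F_2)
= 0.24·0.05 + 0.16·0.31 + 0.4·-0.1 = 0.0216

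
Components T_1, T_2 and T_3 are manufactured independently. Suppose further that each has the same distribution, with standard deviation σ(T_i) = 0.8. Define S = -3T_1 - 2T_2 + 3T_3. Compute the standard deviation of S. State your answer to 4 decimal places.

Var(T_i) = (0.8)² = 0.64
By independence, Var(S) = (-3)²Var(T_1) + (-2)²Var(T_2) + (3)²Var(T_3)
= (-3)²·0.64 + (-2)²·0.64 + (3)²·0.64 = 14.08
σ(S) = √14.08 ≈ 3.7523

3.7523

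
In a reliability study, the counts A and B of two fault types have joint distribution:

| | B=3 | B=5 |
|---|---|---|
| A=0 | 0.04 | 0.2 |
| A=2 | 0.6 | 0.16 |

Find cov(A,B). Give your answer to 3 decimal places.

E[A] = 1.52,  E[B] = 3.72
E[AB] = 5.2
cov(A,B) = E[AB] − E[A]E[B] = 5.2 − (1.52)(3.72) = -0.4544

-0.454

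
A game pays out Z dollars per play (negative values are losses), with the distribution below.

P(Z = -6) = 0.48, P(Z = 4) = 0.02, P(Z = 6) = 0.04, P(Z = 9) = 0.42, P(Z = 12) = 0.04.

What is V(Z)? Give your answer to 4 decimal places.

E[Z] = (-6)(0.48) + (4)(0.02) + (6)(0.04) + (9)(0.42) + (12)(0.04) = 1.7
E[Z²] = (-6)²(0.48) + (4)²(0.02) + (6)²(0.04) + (9)²(0.42) + (12)²(0.04) = 58.82
V(Z) = E[Z²] − (E[Z])² = 58.82 − (1.7)² = 55.93

55.9300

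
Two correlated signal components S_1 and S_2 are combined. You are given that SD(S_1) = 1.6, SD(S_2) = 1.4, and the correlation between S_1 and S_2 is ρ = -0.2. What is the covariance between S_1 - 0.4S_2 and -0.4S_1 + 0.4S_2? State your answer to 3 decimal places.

var(S_1) = (1.6)² = 2.56;  var(S_2) = (1.4)² = 1.96
Cov(S_1,S_2) = ρ·SD(S_1)·SD(S_2) = -0.2·1.6·1.4 = -0.448
Cov(S_1 - 0.4S_2, -0.4S_1 + 0.4S_2) = (1)(-0.4)var(S_1) + (-0.4)(0.4)var(S_2) + [(1)(0.4) + (-0.4)(-0.4)]Cov(S_1,S_2)
= -0.4·2.56 + -0.16·1.96 + 0.56·-0.448 = -1.58848

-1.588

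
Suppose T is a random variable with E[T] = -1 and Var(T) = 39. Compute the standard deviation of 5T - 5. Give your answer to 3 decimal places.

Var(5T - 5) = (5)²·39 = 975
SD(5T - 5) = √975 ≈ 31.225

31.225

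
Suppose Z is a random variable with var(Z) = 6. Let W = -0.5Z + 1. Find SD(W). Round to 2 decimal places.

1.22

var(-0.5Z + 1) = (-0.5)²·6 = 1.5
SD(W) = √1.5 ≈ 1.22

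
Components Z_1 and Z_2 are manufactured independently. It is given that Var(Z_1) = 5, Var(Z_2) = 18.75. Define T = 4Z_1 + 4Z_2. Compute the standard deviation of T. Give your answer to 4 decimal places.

By independence, Var(T) = (4)²Var(Z_1) + (4)²Var(Z_2)
= (4)²·5 + (4)²·18.75 = 380
SD(T) = √380 ≈ 19.4936

19.4936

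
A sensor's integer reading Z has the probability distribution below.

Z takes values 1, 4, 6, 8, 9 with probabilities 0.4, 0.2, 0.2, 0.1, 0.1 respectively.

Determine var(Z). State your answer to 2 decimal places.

E[Z] = (1)(0.4) + (4)(0.2) + (6)(0.2) + (8)(0.1) + (9)(0.1) = 4.1
E[Z²] = (1)²(0.4) + (4)²(0.2) + (6)²(0.2) + (8)²(0.1) + (9)²(0.1) = 25.3
var(Z) = E[Z²] − (E[Z])² = 25.3 − (4.1)² = 8.49

8.49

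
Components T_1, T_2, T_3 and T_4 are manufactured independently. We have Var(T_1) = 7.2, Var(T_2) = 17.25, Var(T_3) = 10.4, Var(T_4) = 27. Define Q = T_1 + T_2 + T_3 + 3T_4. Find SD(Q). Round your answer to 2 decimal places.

16.67

By independence, Var(Q) = (1)²Var(T_1) + (1)²Var(T_2) + (1)²Var(T_3) + (3)²Var(T_4)
= (1)²·7.2 + (1)²·17.25 + (1)²·10.4 + (3)²·27 = 277.85
SD(Q) = √277.85 ≈ 16.67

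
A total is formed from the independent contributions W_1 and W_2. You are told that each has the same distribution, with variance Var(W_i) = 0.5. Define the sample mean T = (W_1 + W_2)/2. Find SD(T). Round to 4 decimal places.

0.5000

By independence, Var(T) = (0.5)²Var(W_1) + (0.5)²Var(W_2)
= (0.5)²·0.5 + (0.5)²·0.5 = 0.25
SD(T) = √0.25 ≈ 0.5000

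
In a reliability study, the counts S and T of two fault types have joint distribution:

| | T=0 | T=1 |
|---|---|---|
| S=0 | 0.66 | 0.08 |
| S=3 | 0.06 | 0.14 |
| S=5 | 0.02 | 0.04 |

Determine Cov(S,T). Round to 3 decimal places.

E[S] = 0.9,  E[T] = 0.26
E[ST] = 0.62
Cov(S,T) = E[ST] − E[S]E[T] = 0.62 − (0.9)(0.26) = 0.386

0.386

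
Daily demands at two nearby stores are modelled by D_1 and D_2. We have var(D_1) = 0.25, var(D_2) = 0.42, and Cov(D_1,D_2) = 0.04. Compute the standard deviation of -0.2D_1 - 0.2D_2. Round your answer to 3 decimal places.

0.173

var(-0.2D_1 - 0.2D_2) = (-0.2)²·var(D_1) + (-0.2)²·var(D_2) + 2·(-0.2)·(-0.2)·Cov(D_1,D_2)
= 0.04·0.25 + 0.04·0.42 + 0.08·0.04 = 0.03
SD(-0.2D_1 - 0.2D_2) = √0.03 ≈ 0.173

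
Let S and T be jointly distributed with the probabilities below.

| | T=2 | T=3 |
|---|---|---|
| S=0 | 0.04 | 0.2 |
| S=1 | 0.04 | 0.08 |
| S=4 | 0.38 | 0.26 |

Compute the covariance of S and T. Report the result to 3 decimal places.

-0.327

E[S] = 2.68,  E[T] = 2.54
E[ST] = 6.48
Cov(S,T) = E[ST] − E[S]E[T] = 6.48 − (2.68)(2.54) = -0.3272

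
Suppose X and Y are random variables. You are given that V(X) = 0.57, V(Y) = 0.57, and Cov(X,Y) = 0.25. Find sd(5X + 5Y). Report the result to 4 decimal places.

V(5X + 5Y) = (5)²·V(X) + (5)²·V(Y) + 2·(5)·(5)·Cov(X,Y)
= 25·0.57 + 25·0.57 + 50·0.25 = 41
sd(5X + 5Y) = √41 ≈ 6.4031

6.4031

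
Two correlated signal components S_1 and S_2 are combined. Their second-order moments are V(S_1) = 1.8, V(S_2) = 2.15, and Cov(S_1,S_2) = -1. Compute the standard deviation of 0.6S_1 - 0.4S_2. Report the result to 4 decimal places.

1.2133

V(0.6S_1 - 0.4S_2) = (0.6)²·V(S_1) + (-0.4)²·V(S_2) + 2·(0.6)·(-0.4)·Cov(S_1,S_2)
= 0.36·1.8 + 0.16·2.15 + -0.48·-1 = 1.472
σ(0.6S_1 - 0.4S_2) = √1.472 ≈ 1.2133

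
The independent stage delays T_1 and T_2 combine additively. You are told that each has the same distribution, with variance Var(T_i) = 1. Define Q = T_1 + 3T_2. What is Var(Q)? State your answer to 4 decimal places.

10.0000

By independence, Var(Q) = (1)²Var(T_1) + (3)²Var(T_2)
= (1)²·1 + (3)²·1 = 10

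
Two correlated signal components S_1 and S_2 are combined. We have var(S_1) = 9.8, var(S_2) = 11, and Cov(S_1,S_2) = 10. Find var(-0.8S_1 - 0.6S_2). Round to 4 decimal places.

19.8320

var(-0.8S_1 - 0.6S_2) = (-0.8)²·var(S_1) + (-0.6)²·var(S_2) + 2·(-0.8)·(-0.6)·Cov(S_1,S_2)
= 0.64·9.8 + 0.36·11 + 0.96·10 = 19.832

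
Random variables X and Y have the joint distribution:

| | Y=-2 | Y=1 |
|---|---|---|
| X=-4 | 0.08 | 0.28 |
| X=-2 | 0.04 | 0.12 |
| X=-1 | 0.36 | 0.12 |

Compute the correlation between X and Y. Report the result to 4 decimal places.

E[X] = -2.24,  E[Y] = -0.44
E[XY] = 0.04
cov(X,Y) = E[XY] − E[X]E[Y] = 0.04 − (-2.24)(-0.44) = -0.9456
V(X) = 1.8624,  V(Y) = 2.2464
ρ = -0.9456 / √(1.8624·2.2464) ≈ -0.4623

-0.4623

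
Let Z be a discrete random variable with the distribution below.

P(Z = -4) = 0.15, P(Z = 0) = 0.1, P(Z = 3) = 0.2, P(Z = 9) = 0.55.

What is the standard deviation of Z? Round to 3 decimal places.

4.924

E[Z] = (-4)(0.15) + (0)(0.1) + (3)(0.2) + (9)(0.55) = 4.95
E[Z²] = (-4)²(0.15) + (0)²(0.1) + (3)²(0.2) + (9)²(0.55) = 48.75
var(Z) = E[Z²] − (E[Z])² = 48.75 − (4.95)² = 24.2475
SD(Z) = √24.2475 ≈ 4.924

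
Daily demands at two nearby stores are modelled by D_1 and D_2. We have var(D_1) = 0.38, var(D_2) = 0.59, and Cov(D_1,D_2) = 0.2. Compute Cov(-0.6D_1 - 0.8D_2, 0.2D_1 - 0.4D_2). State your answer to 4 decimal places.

Cov(-0.6D_1 - 0.8D_2, 0.2D_1 - 0.4D_2) = (-0.6)(0.2)var(D_1) + (-0.8)(-0.4)var(D_2) + [(-0.6)(-0.4) + (-0.8)(0.2)]Cov(D_1,D_2)
= -0.12·0.38 + 0.32·0.59 + 0.08·0.2 = 0.1592

0.1592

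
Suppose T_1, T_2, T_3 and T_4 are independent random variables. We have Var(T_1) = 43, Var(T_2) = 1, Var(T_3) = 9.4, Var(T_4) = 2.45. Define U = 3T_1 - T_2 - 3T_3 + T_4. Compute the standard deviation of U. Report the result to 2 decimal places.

By independence, Var(U) = (3)²Var(T_1) + (-1)²Var(T_2) + (-3)²Var(T_3) + (1)²Var(T_4)
= (3)²·43 + (-1)²·1 + (-3)²·9.4 + (1)²·2.45 = 475.05
sd(U) = √475.05 ≈ 21.80

21.80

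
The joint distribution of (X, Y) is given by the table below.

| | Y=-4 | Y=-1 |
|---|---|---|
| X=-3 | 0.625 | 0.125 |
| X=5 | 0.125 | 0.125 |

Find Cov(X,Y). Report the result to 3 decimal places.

1.500

E[X] = -1,  E[Y] = -3.25
E[XY] = 4.75
Cov(X,Y) = E[XY] − E[X]E[Y] = 4.75 − (-1)(-3.25) = 1.5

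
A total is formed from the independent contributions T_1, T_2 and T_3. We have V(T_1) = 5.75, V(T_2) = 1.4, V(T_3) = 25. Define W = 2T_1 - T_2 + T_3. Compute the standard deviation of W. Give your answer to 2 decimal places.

7.03

By independence, V(W) = (2)²V(T_1) + (-1)²V(T_2) + (1)²V(T_3)
= (2)²·5.75 + (-1)²·1.4 + (1)²·25 = 49.4
SD(W) = √49.4 ≈ 7.03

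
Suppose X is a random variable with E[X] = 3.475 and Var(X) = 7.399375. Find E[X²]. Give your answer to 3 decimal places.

E[X²] = Var(X) + (E[X])² = 7.399375 + (3.475)² = 19.475

19.475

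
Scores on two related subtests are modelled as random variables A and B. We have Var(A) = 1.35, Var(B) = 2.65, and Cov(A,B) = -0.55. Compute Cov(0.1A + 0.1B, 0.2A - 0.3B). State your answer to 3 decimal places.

-0.047

Cov(0.1A + 0.1B, 0.2A - 0.3B) = (0.1)(0.2)Var(A) + (0.1)(-0.3)Var(B) + [(0.1)(-0.3) + (0.1)(0.2)]Cov(A,B)
= 0.02·1.35 + -0.03·2.65 + -0.01·-0.55 = -0.047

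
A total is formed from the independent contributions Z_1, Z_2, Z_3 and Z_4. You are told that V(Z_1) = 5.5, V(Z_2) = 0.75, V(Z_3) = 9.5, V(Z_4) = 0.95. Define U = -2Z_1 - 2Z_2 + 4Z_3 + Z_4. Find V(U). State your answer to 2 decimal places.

By independence, V(U) = (-2)²V(Z_1) + (-2)²V(Z_2) + (4)²V(Z_3) + (1)²V(Z_4)
= (-2)²·5.5 + (-2)²·0.75 + (4)²·9.5 + (1)²·0.95 = 177.95

177.95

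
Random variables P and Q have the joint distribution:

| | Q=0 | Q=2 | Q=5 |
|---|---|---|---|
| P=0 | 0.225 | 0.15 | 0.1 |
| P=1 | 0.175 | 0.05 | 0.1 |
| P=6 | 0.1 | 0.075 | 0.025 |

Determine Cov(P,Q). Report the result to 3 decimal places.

E[P] = 1.525,  E[Q] = 1.675
E[PQ] = 2.25
Cov(P,Q) = E[PQ] − E[P]E[Q] = 2.25 − (1.525)(1.675) = -0.304375

-0.304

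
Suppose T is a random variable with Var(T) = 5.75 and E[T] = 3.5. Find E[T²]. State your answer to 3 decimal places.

18.000

E[T²] = Var(T) + (E[T])² = 5.75 + (3.5)² = 18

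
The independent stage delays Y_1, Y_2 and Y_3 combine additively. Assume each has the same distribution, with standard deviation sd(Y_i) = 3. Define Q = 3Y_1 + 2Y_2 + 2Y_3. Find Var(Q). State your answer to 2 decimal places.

Var(Y_i) = (3)² = 9
By independence, Var(Q) = (3)²Var(Y_1) + (2)²Var(Y_2) + (2)²Var(Y_3)
= (3)²·9 + (2)²·9 + (2)²·9 = 153

153.00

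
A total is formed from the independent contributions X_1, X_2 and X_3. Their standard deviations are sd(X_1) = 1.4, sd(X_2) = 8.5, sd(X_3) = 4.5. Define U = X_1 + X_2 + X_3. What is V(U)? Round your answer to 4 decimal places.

94.4600

V(X_1) = 1.96, V(X_2) = 72.25, V(X_3) = 20.25
By independence, V(U) = (1)²V(X_1) + (1)²V(X_2) + (1)²V(X_3)
= (1)²·1.96 + (1)²·72.25 + (1)²·20.25 = 94.46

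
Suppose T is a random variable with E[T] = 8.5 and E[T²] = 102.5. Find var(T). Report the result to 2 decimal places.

var(T) = 102.5 − (8.5)² = 30.25

30.25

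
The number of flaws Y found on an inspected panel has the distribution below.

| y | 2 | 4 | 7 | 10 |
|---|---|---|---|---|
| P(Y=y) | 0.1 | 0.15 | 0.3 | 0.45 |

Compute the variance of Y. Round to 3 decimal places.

7.740

E[Y] = (2)(0.1) + (4)(0.15) + (7)(0.3) + (10)(0.45) = 7.4
E[Y²] = (2)²(0.1) + (4)²(0.15) + (7)²(0.3) + (10)²(0.45) = 62.5
Var(Y) = E[Y²] − (E[Y])² = 62.5 − (7.4)² = 7.74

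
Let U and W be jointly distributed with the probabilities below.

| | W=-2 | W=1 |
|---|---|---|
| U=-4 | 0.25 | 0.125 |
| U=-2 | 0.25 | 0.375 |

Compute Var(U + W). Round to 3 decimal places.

E[U] = -2.75,  E[W] = -0.5,  E[UW] = 1.75
Var(U) = 8.5 − (-2.75)² = 0.9375;  Var(W) = 2.5 − (-0.5)² = 2.25
cov(U,W) = 1.75 − (-2.75)(-0.5) = 0.375
Var(U + W) = (1)²·0.9375 + (1)²·2.25 + 2·(1)·(1)·0.375 = 3.9375

3.938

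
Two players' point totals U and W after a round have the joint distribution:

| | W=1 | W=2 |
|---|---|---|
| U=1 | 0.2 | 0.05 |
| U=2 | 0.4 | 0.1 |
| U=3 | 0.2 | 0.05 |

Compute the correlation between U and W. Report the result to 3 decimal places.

E[U] = 2,  E[W] = 1.2
E[UW] = 2.4
Cov(U,W) = E[UW] − E[U]E[W] = 2.4 − (2)(1.2) = 0
V(U) = 0.5,  V(W) = 0.16
ρ = 0 / √(0.5·0.16) ≈ 0.000

0.000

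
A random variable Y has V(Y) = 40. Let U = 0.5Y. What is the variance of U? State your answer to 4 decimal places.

10.0000

V(0.5Y) = (0.5)²·V(Y) = 0.25·40 = 10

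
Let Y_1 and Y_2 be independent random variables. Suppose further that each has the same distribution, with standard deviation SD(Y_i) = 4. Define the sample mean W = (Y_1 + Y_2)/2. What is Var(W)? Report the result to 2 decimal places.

Var(Y_i) = (4)² = 16
By independence, Var(W) = (0.5)²Var(Y_1) + (0.5)²Var(Y_2)
= (0.5)²·16 + (0.5)²·16 = 8

8.00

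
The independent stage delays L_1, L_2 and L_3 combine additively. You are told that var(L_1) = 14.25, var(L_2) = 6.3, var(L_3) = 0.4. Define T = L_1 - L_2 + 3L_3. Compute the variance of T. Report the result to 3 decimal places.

By independence, var(T) = (1)²var(L_1) + (-1)²var(L_2) + (3)²var(L_3)
= (1)²·14.25 + (-1)²·6.3 + (3)²·0.4 = 24.15

24.150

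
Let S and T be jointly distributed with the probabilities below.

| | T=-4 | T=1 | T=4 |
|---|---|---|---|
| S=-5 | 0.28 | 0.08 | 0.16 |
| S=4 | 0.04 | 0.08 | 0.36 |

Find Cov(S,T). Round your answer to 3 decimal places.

8.093

E[S] = -0.68,  E[T] = 0.96
E[ST] = 7.44
Cov(S,T) = E[ST] − E[S]E[T] = 7.44 − (-0.68)(0.96) = 8.0928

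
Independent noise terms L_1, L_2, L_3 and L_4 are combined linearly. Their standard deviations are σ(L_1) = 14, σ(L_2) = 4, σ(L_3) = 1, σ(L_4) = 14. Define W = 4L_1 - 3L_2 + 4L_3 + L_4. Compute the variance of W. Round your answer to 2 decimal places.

var(L_1) = 196, var(L_2) = 16, var(L_3) = 1, var(L_4) = 196
By independence, var(W) = (4)²var(L_1) + (-3)²var(L_2) + (4)²var(L_3) + (1)²var(L_4)
= (4)²·196 + (-3)²·16 + (4)²·1 + (1)²·196 = 3492

3492.00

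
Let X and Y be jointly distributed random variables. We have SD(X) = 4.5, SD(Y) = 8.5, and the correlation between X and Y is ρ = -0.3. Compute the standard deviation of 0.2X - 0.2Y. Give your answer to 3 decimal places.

V(X) = (4.5)² = 20.25;  V(Y) = (8.5)² = 72.25
Cov(X,Y) = ρ·SD(X)·SD(Y) = -0.3·4.5·8.5 = -11.475
V(0.2X - 0.2Y) = (0.2)²·V(X) + (-0.2)²·V(Y) + 2·(0.2)·(-0.2)·Cov(X,Y)
= 0.04·20.25 + 0.04·72.25 + -0.08·-11.475 = 4.618
SD(0.2X - 0.2Y) = √4.618 ≈ 2.149

2.149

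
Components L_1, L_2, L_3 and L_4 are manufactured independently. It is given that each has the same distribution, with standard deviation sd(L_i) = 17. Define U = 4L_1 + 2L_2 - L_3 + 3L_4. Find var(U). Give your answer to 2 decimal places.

var(L_i) = (17)² = 289
By independence, var(U) = (4)²var(L_1) + (2)²var(L_2) + (-1)²var(L_3) + (3)²var(L_4)
= (4)²·289 + (2)²·289 + (-1)²·289 + (3)²·289 = 8670

8670.00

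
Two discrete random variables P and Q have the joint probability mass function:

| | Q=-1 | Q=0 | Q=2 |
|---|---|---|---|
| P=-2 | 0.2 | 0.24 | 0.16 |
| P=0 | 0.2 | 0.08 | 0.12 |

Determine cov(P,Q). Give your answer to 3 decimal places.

-0.048

E[P] = -1.2,  E[Q] = 0.16
E[PQ] = -0.24
cov(P,Q) = E[PQ] − E[P]E[Q] = -0.24 − (-1.2)(0.16) = -0.048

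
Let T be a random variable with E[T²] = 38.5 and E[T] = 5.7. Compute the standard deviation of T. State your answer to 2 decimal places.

2.45

Var(T) = 38.5 − (5.7)² = 6.01
SD(T) = √6.01 ≈ 2.45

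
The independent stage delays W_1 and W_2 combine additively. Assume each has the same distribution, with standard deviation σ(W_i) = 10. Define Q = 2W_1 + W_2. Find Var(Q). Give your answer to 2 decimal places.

500.00

Var(W_i) = (10)² = 100
By independence, Var(Q) = (2)²Var(W_1) + (1)²Var(W_2)
= (2)²·100 + (1)²·100 = 500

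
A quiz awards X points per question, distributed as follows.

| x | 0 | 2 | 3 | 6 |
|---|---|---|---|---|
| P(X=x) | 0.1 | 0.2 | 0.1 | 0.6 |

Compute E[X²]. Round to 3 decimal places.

E[X²] = (0)²(0.1) + (2)²(0.2) + (3)²(0.1) + (6)²(0.6) = 23.3

23.300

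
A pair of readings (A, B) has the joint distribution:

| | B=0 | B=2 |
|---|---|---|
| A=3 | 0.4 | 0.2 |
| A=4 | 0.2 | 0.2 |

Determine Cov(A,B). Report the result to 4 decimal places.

E[A] = 3.4,  E[B] = 0.8
E[AB] = 2.8
Cov(A,B) = E[AB] − E[A]E[B] = 2.8 − (3.4)(0.8) = 0.08

0.0800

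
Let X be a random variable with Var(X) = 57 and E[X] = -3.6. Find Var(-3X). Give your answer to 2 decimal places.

513.00

Var(-3X) = (-3)²·Var(X) = 9·57 = 513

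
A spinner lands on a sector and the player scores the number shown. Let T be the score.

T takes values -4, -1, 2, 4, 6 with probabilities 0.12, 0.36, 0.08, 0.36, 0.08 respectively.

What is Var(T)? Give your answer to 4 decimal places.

E[T] = (-4)(0.12) + (-1)(0.36) + (2)(0.08) + (4)(0.36) + (6)(0.08) = 1.24
E[T²] = (-4)²(0.12) + (-1)²(0.36) + (2)²(0.08) + (4)²(0.36) + (6)²(0.08) = 11.24
Var(T) = E[T²] − (E[T])² = 11.24 − (1.24)² = 9.7024

9.7024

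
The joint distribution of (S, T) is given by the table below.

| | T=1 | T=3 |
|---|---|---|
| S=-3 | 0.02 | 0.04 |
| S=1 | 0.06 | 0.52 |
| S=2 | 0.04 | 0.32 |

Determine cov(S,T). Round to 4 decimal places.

0.1088

E[S] = 1.12,  E[T] = 2.76
E[ST] = 3.2
cov(S,T) = E[ST] − E[S]E[T] = 3.2 − (1.12)(2.76) = 0.1088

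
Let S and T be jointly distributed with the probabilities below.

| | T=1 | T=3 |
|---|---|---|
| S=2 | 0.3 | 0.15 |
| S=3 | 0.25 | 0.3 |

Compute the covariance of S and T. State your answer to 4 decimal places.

0.1050

E[S] = 2.55,  E[T] = 1.9
E[ST] = 4.95
cov(S,T) = E[ST] − E[S]E[T] = 4.95 − (2.55)(1.9) = 0.105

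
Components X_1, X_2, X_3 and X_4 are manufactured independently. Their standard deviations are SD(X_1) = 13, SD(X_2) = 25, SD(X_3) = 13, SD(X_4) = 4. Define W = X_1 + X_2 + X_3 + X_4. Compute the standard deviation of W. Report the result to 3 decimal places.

V(X_1) = 169, V(X_2) = 625, V(X_3) = 169, V(X_4) = 16
By independence, V(W) = (1)²V(X_1) + (1)²V(X_2) + (1)²V(X_3) + (1)²V(X_4)
= (1)²·169 + (1)²·625 + (1)²·169 + (1)²·16 = 979
SD(W) = √979 ≈ 31.289

31.289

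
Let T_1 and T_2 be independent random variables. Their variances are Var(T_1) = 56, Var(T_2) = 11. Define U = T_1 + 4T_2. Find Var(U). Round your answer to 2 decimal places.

By independence, Var(U) = (1)²Var(T_1) + (4)²Var(T_2)
= (1)²·56 + (4)²·11 = 232

232.00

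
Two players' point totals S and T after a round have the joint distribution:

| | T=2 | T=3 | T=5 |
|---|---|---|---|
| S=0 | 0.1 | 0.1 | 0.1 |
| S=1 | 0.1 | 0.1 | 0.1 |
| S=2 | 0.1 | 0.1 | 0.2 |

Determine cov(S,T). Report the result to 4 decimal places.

E[S] = 1.1,  E[T] = 3.5
E[ST] = 4
cov(S,T) = E[ST] − E[S]E[T] = 4 − (1.1)(3.5) = 0.15

0.1500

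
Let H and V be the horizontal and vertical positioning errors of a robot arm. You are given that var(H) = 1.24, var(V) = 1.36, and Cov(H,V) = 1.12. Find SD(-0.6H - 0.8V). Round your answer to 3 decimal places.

var(-0.6H - 0.8V) = (-0.6)²·var(H) + (-0.8)²·var(V) + 2·(-0.6)·(-0.8)·Cov(H,V)
= 0.36·1.24 + 0.64·1.36 + 0.96·1.12 = 2.392
SD(-0.6H - 0.8V) = √2.392 ≈ 1.547

1.547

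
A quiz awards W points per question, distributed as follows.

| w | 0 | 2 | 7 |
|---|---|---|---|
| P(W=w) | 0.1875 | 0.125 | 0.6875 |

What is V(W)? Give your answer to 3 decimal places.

E[W] = (0)(0.1875) + (2)(0.125) + (7)(0.6875) = 5.0625
E[W²] = (0)²(0.1875) + (2)²(0.125) + (7)²(0.6875) = 34.1875
V(W) = E[W²] − (E[W])² = 34.1875 − (5.0625)² = 8.55859375

8.559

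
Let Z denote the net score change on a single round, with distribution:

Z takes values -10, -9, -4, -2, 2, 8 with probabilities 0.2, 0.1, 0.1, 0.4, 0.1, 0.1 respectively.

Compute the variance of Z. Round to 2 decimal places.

28.49

E[Z] = (-10)(0.2) + (-9)(0.1) + (-4)(0.1) + (-2)(0.4) + (2)(0.1) + (8)(0.1) = -3.1
E[Z²] = (-10)²(0.2) + (-9)²(0.1) + (-4)²(0.1) + (-2)²(0.4) + (2)²(0.1) + (8)²(0.1) = 38.1
Var(Z) = E[Z²] − (E[Z])² = 38.1 − (-3.1)² = 28.49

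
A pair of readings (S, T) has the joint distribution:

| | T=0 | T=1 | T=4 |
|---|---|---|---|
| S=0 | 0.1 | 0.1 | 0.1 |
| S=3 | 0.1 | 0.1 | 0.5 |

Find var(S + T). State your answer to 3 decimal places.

6.610

E[S] = 2.1,  E[T] = 2.6,  E[ST] = 6.3
var(S) = 6.3 − (2.1)² = 1.89;  var(T) = 9.8 − (2.6)² = 3.04
Cov(S,T) = 6.3 − (2.1)(2.6) = 0.84
var(S + T) = (1)²·1.89 + (1)²·3.04 + 2·(1)·(1)·0.84 = 6.61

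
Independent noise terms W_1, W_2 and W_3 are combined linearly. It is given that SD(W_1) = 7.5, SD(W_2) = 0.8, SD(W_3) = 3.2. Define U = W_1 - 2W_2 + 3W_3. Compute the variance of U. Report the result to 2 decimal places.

150.97

Var(W_1) = 56.25, Var(W_2) = 0.64, Var(W_3) = 10.24
By independence, Var(U) = (1)²Var(W_1) + (-2)²Var(W_2) + (3)²Var(W_3)
= (1)²·56.25 + (-2)²·0.64 + (3)²·10.24 = 150.97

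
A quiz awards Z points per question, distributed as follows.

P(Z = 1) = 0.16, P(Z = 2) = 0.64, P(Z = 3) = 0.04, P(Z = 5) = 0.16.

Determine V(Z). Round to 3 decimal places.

E[Z] = (1)(0.16) + (2)(0.64) + (3)(0.04) + (5)(0.16) = 2.36
E[Z²] = (1)²(0.16) + (2)²(0.64) + (3)²(0.04) + (5)²(0.16) = 7.08
V(Z) = E[Z²] − (E[Z])² = 7.08 − (2.36)² = 1.5104

1.510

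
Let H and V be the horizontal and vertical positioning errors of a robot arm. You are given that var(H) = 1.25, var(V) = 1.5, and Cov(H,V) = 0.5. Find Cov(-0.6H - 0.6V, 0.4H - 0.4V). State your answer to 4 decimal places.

0.0600

Cov(-0.6H - 0.6V, 0.4H - 0.4V) = (-0.6)(0.4)var(H) + (-0.6)(-0.4)var(V) + [(-0.6)(-0.4) + (-0.6)(0.4)]Cov(H,V)
= -0.24·1.25 + 0.24·1.5 + 0·0.5 = 0.06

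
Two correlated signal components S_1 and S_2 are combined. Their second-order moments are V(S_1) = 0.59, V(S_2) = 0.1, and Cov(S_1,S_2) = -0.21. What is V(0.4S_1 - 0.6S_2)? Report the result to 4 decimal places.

V(0.4S_1 - 0.6S_2) = (0.4)²·V(S_1) + (-0.6)²·V(S_2) + 2·(0.4)·(-0.6)·Cov(S_1,S_2)
= 0.16·0.59 + 0.36·0.1 + -0.48·-0.21 = 0.2312

0.2312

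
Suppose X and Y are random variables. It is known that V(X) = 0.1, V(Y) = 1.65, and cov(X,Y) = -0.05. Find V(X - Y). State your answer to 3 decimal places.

V(X - Y) = (1)²·V(X) + (-1)²·V(Y) + 2·(1)·(-1)·cov(X,Y)
= 1·0.1 + 1·1.65 + -2·-0.05 = 1.85

1.850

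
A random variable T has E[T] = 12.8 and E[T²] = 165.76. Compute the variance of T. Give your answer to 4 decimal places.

var(T) = 165.76 − (12.8)² = 1.92

1.9200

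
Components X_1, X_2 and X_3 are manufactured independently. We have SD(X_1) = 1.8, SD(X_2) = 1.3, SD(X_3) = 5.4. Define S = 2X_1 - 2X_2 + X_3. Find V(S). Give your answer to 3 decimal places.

48.880

V(X_1) = 3.24, V(X_2) = 1.69, V(X_3) = 29.16
By independence, V(S) = (2)²V(X_1) + (-2)²V(X_2) + (1)²V(X_3)
= (2)²·3.24 + (-2)²·1.69 + (1)²·29.16 = 48.88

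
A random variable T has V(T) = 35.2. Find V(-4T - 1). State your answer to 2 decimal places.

V(-4T - 1) = (-4)²·V(T) = 16·35.2 = 563.2

563.20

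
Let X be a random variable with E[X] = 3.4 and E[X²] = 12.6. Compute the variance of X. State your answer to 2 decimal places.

var(X) = 12.6 − (3.4)² = 1.04

1.04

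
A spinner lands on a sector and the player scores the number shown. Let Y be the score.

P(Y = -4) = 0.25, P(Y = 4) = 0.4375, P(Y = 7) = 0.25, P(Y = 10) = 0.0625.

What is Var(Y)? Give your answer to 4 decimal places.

19.7344

E[Y] = (-4)(0.25) + (4)(0.4375) + (7)(0.25) + (10)(0.0625) = 3.125
E[Y²] = (-4)²(0.25) + (4)²(0.4375) + (7)²(0.25) + (10)²(0.0625) = 29.5
Var(Y) = E[Y²] − (E[Y])² = 29.5 − (3.125)² = 19.734375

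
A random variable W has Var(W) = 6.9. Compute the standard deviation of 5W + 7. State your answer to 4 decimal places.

Var(5W + 7) = (5)²·6.9 = 172.5
sd(5W + 7) = √172.5 ≈ 13.1339

13.1339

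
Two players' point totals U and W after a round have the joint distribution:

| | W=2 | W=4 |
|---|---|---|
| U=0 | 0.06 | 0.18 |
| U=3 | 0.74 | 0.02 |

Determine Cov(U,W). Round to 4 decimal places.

E[U] = 2.28,  E[W] = 2.4
E[UW] = 4.68
Cov(U,W) = E[UW] − E[U]E[W] = 4.68 − (2.28)(2.4) = -0.792

-0.7920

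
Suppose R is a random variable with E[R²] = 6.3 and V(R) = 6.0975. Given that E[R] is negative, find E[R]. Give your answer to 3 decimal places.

(E[R])² = E[R²] − V(R) = 6.3 − 6.0975 = 0.2025
E[R] = −√0.2025 = -0.45

-0.450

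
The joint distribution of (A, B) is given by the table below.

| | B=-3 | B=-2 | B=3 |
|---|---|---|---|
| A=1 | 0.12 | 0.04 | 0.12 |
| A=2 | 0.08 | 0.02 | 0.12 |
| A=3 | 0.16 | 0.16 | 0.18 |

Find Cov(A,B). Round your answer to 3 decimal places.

-0.123

E[A] = 2.22,  E[B] = -0.26
E[AB] = -0.7
Cov(A,B) = E[AB] − E[A]E[B] = -0.7 − (2.22)(-0.26) = -0.1228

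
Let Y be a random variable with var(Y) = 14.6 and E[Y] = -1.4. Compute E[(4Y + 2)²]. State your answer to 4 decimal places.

E[4Y + 2] = 4·-1.4 + 2 = -3.6
var(4Y + 2) = (4)²·14.6 = 233.6
E[(4Y + 2)²] = var((4Y + 2)) + (E[(4Y + 2)])² = 233.6 + (-3.6)² = 246.56

246.5600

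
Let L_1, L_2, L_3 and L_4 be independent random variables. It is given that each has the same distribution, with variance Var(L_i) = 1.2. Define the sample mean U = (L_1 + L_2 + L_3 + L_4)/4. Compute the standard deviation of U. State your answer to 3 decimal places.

By independence, Var(U) = (0.25)²Var(L_1) + (0.25)²Var(L_2) + (0.25)²Var(L_3) + (0.25)²Var(L_4)
= (0.25)²·1.2 + (0.25)²·1.2 + (0.25)²·1.2 + (0.25)²·1.2 = 0.3
σ(U) = √0.3 ≈ 0.548

0.548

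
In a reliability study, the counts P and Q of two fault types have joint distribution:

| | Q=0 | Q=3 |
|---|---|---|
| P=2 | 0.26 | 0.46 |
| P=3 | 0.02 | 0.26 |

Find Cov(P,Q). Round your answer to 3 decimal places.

E[P] = 2.28,  E[Q] = 2.16
E[PQ] = 5.1
Cov(P,Q) = E[PQ] − E[P]E[Q] = 5.1 − (2.28)(2.16) = 0.1752

0.175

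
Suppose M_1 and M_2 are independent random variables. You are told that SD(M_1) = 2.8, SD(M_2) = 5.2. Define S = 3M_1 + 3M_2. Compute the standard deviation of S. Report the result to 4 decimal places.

17.7178

Var(M_1) = 7.84, Var(M_2) = 27.04
By independence, Var(S) = (3)²Var(M_1) + (3)²Var(M_2)
= (3)²·7.84 + (3)²·27.04 = 313.92
SD(S) = √313.92 ≈ 17.7178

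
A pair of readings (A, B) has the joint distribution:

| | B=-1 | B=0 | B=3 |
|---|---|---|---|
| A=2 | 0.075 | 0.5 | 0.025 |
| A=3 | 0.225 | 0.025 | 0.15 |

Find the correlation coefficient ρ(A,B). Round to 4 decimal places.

0.2040

E[A] = 2.4,  E[B] = 0.225
E[AB] = 0.675
Cov(A,B) = E[AB] − E[A]E[B] = 0.675 − (2.4)(0.225) = 0.135
var(A) = 0.24,  var(B) = 1.824375
ρ = 0.135 / √(0.24·1.824375) ≈ 0.2040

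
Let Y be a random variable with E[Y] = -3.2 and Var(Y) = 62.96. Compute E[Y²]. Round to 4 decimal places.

73.2000

E[Y²] = Var(Y) + (E[Y])² = 62.96 + (-3.2)² = 73.2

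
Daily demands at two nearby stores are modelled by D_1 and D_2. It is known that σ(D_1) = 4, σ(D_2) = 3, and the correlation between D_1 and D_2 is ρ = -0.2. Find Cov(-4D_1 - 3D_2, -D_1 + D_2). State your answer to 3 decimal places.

V(D_1) = (4)² = 16;  V(D_2) = (3)² = 9
Cov(D_1,D_2) = ρ·σ(D_1)·σ(D_2) = -0.2·4·3 = -2.4
Cov(-4D_1 - 3D_2, -D_1 + D_2) = (-4)(-1)V(D_1) + (-3)(1)V(D_2) + [(-4)(1) + (-3)(-1)]Cov(D_1,D_2)
= 4·16 + -3·9 + -1·-2.4 = 39.4

39.400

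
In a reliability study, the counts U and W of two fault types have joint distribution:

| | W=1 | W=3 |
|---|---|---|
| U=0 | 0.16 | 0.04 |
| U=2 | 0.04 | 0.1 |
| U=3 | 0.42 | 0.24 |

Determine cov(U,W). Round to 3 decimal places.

0.122

E[U] = 2.26,  E[W] = 1.76
E[UW] = 4.1
cov(U,W) = E[UW] − E[U]E[W] = 4.1 − (2.26)(1.76) = 0.1224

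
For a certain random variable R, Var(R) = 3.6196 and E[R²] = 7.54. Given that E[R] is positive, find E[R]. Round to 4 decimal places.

1.9800

(E[R])² = E[R²] − Var(R) = 7.54 − 3.6196 = 3.9204
E[R] = √3.9204 = 1.98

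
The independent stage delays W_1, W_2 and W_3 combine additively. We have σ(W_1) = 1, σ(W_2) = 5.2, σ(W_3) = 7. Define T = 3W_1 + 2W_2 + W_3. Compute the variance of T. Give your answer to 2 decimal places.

166.16

var(W_1) = 1, var(W_2) = 27.04, var(W_3) = 49
By independence, var(T) = (3)²var(W_1) + (2)²var(W_2) + (1)²var(W_3)
= (3)²·1 + (2)²·27.04 + (1)²·49 = 166.16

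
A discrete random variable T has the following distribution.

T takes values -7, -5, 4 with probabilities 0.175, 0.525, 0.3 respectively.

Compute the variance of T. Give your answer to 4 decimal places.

19.4775

E[T] = (-7)(0.175) + (-5)(0.525) + (4)(0.3) = -2.65
E[T²] = (-7)²(0.175) + (-5)²(0.525) + (4)²(0.3) = 26.5
Var(T) = E[T²] − (E[T])² = 26.5 − (-2.65)² = 19.4775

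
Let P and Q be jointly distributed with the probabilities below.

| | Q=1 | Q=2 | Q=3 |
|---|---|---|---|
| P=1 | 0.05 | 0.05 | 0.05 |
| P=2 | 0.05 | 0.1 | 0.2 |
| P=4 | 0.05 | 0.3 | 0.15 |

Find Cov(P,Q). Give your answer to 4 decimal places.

E[P] = 2.85,  E[Q] = 2.25
E[PQ] = 6.4
Cov(P,Q) = E[PQ] − E[P]E[Q] = 6.4 − (2.85)(2.25) = -0.0125

-0.0125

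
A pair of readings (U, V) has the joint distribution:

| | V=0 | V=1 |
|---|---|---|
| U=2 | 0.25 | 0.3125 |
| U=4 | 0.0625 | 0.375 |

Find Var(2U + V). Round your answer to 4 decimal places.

4.7461

E[U] = 2.875,  E[V] = 0.6875,  E[UV] = 2.125
Var(U) = 9.25 − (2.875)² = 0.984375;  Var(V) = 0.6875 − (0.6875)² = 0.21484375
cov(U,V) = 2.125 − (2.875)(0.6875) = 0.1484375
Var(2U + V) = (2)²·0.984375 + (1)²·0.21484375 + 2·(2)·(1)·0.1484375 = 4.74609375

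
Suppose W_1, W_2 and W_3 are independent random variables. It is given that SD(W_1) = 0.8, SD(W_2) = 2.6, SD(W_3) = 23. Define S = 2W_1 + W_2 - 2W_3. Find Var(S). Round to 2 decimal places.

Var(W_1) = 0.64, Var(W_2) = 6.76, Var(W_3) = 529
By independence, Var(S) = (2)²Var(W_1) + (1)²Var(W_2) + (-2)²Var(W_3)
= (2)²·0.64 + (1)²·6.76 + (-2)²·529 = 2125.32

2125.32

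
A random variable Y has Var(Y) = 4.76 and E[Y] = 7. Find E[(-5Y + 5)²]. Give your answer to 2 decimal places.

E[-5Y + 5] = -5·7 + 5 = -30
Var(-5Y + 5) = (-5)²·4.76 = 119
E[(-5Y + 5)²] = Var((-5Y + 5)) + (E[(-5Y + 5)])² = 119 + (-30)² = 1019

1019.00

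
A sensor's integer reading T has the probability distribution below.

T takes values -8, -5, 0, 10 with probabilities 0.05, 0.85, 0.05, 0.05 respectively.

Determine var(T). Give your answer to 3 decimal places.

12.228

E[T] = (-8)(0.05) + (-5)(0.85) + (0)(0.05) + (10)(0.05) = -4.15
E[T²] = (-8)²(0.05) + (-5)²(0.85) + (0)²(0.05) + (10)²(0.05) = 29.45
var(T) = E[T²] − (E[T])² = 29.45 − (-4.15)² = 12.2275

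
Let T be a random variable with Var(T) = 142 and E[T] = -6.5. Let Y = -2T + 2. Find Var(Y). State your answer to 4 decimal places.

568.0000

Var(-2T + 2) = (-2)²·Var(T) = 4·142 = 568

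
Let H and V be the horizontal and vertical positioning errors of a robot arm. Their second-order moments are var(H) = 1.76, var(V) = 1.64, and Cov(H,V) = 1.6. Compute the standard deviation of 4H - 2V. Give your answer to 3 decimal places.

3.020

var(4H - 2V) = (4)²·var(H) + (-2)²·var(V) + 2·(4)·(-2)·Cov(H,V)
= 16·1.76 + 4·1.64 + -16·1.6 = 9.12
SD(4H - 2V) = √9.12 ≈ 3.020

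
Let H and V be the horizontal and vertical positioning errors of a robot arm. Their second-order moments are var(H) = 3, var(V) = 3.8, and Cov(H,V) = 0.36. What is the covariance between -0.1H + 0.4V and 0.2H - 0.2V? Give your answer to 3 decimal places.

-0.328

Cov(-0.1H + 0.4V, 0.2H - 0.2V) = (-0.1)(0.2)var(H) + (0.4)(-0.2)var(V) + [(-0.1)(-0.2) + (0.4)(0.2)]Cov(H,V)
= -0.02·3 + -0.08·3.8 + 0.1·0.36 = -0.328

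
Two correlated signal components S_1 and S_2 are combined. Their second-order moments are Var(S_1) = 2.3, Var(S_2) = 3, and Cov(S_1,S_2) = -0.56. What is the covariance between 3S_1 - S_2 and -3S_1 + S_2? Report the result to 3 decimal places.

-27.060

Cov(3S_1 - S_2, -3S_1 + S_2) = (3)(-3)Var(S_1) + (-1)(1)Var(S_2) + [(3)(1) + (-1)(-3)]Cov(S_1,S_2)
= -9·2.3 + -1·3 + 6·-0.56 = -27.06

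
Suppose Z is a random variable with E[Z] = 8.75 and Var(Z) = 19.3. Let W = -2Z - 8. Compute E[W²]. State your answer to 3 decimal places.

E[-2Z - 8] = -2·8.75 − 8 = -25.5
Var(-2Z - 8) = (-2)²·19.3 = 77.2
E[W²] = Var(W) + (E[W])² = 77.2 + (-25.5)² = 727.45

727.450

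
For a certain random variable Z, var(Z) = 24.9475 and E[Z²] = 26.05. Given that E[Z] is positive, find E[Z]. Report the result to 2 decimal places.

(E[Z])² = E[Z²] − var(Z) = 26.05 − 24.9475 = 1.1025
E[Z] = √1.1025 = 1.05

1.05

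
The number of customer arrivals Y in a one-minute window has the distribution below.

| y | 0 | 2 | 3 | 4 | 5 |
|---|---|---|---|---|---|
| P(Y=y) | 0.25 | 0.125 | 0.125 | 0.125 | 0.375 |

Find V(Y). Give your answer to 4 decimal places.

4.0000

E[Y] = (0)(0.25) + (2)(0.125) + (3)(0.125) + (4)(0.125) + (5)(0.375) = 3
E[Y²] = (0)²(0.25) + (2)²(0.125) + (3)²(0.125) + (4)²(0.125) + (5)²(0.375) = 13
V(Y) = E[Y²] − (E[Y])² = 13 − (3)² = 4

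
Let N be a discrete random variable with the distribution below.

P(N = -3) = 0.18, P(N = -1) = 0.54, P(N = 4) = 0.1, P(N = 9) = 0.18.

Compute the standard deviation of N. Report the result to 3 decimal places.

E[N] = (-3)(0.18) + (-1)(0.54) + (4)(0.1) + (9)(0.18) = 0.94
E[N²] = (-3)²(0.18) + (-1)²(0.54) + (4)²(0.1) + (9)²(0.18) = 18.34
var(N) = E[N²] − (E[N])² = 18.34 − (0.94)² = 17.4564
sd(N) = √17.4564 ≈ 4.178

4.178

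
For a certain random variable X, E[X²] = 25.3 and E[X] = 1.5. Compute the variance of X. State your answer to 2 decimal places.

Var(X) = 25.3 − (1.5)² = 23.05

23.05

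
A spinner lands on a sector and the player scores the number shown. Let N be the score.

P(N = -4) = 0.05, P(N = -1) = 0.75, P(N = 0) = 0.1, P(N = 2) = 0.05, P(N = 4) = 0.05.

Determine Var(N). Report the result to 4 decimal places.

E[N] = (-4)(0.05) + (-1)(0.75) + (0)(0.1) + (2)(0.05) + (4)(0.05) = -0.65
E[N²] = (-4)²(0.05) + (-1)²(0.75) + (0)²(0.1) + (2)²(0.05) + (4)²(0.05) = 2.55
Var(N) = E[N²] − (E[N])² = 2.55 − (-0.65)² = 2.1275

2.1275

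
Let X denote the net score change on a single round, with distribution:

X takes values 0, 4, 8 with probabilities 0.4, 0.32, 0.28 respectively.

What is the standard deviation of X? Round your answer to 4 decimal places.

3.2634

E[X] = (0)(0.4) + (4)(0.32) + (8)(0.28) = 3.52
E[X²] = (0)²(0.4) + (4)²(0.32) + (8)²(0.28) = 23.04
Var(X) = E[X²] − (E[X])² = 23.04 − (3.52)² = 10.6496
sd(X) = √10.6496 ≈ 3.2634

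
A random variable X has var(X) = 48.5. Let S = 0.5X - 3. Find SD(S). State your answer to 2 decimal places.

var(0.5X - 3) = (0.5)²·48.5 = 12.125
SD(S) = √12.125 ≈ 3.48

3.48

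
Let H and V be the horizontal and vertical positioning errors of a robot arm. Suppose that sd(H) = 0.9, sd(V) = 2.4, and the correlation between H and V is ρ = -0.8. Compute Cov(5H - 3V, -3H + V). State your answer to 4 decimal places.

Var(H) = (0.9)² = 0.81;  Var(V) = (2.4)² = 5.76
Cov(H,V) = ρ·sd(H)·sd(V) = -0.8·0.9·2.4 = -1.728
Cov(5H - 3V, -3H + V) = (5)(-3)Var(H) + (-3)(1)Var(V) + [(5)(1) + (-3)(-3)]Cov(H,V)
= -15·0.81 + -3·5.76 + 14·-1.728 = -53.622

-53.6220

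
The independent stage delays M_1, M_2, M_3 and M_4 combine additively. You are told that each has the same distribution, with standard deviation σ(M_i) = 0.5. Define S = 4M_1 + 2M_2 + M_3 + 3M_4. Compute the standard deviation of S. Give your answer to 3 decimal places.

2.739

V(M_i) = (0.5)² = 0.25
By independence, V(S) = (4)²V(M_1) + (2)²V(M_2) + (1)²V(M_3) + (3)²V(M_4)
= (4)²·0.25 + (2)²·0.25 + (1)²·0.25 + (3)²·0.25 = 7.5
σ(S) = √7.5 ≈ 2.739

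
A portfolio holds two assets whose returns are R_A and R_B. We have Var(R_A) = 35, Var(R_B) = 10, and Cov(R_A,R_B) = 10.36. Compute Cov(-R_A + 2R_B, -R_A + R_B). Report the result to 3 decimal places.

Cov(-R_A + 2R_B, -R_A + R_B) = (-1)(-1)Var(R_A) + (2)(1)Var(R_B) + [(-1)(1) + (2)(-1)]Cov(R_A,R_B)
= 1·35 + 2·10 + -3·10.36 = 23.92

23.920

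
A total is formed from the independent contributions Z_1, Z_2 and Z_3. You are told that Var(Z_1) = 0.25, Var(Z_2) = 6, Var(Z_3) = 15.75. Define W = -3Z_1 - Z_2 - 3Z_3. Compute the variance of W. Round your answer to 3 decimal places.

By independence, Var(W) = (-3)²Var(Z_1) + (-1)²Var(Z_2) + (-3)²Var(Z_3)
= (-3)²·0.25 + (-1)²·6 + (-3)²·15.75 = 150

150.000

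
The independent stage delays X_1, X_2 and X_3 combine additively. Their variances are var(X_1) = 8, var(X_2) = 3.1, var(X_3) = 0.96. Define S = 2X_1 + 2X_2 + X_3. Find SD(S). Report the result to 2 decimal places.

6.73

By independence, var(S) = (2)²var(X_1) + (2)²var(X_2) + (1)²var(X_3)
= (2)²·8 + (2)²·3.1 + (1)²·0.96 = 45.36
SD(S) = √45.36 ≈ 6.73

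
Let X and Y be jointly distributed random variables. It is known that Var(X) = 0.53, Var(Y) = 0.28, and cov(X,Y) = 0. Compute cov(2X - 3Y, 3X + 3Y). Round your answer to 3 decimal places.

cov(2X - 3Y, 3X + 3Y) = (2)(3)Var(X) + (-3)(3)Var(Y) + [(2)(3) + (-3)(3)]cov(X,Y)
= 6·0.53 + -9·0.28 + -3·0 = 0.66

0.660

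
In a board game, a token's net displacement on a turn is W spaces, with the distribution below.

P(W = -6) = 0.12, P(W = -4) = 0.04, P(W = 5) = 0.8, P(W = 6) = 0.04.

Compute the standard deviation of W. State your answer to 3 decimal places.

E[W] = (-6)(0.12) + (-4)(0.04) + (5)(0.8) + (6)(0.04) = 3.36
E[W²] = (-6)²(0.12) + (-4)²(0.04) + (5)²(0.8) + (6)²(0.04) = 26.4
var(W) = E[W²] − (E[W])² = 26.4 − (3.36)² = 15.1104
SD(W) = √15.1104 ≈ 3.887

3.887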